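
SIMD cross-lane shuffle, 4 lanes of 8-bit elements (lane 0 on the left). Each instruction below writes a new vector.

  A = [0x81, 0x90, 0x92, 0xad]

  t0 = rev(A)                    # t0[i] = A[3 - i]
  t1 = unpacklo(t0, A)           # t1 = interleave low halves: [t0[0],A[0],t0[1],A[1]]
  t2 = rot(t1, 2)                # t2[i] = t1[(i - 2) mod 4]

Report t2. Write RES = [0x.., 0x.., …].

  t0: ad 92 90 81
  t1: ad 81 92 90
  t2: 92 90 ad 81

RES = [0x92, 0x90, 0xad, 0x81]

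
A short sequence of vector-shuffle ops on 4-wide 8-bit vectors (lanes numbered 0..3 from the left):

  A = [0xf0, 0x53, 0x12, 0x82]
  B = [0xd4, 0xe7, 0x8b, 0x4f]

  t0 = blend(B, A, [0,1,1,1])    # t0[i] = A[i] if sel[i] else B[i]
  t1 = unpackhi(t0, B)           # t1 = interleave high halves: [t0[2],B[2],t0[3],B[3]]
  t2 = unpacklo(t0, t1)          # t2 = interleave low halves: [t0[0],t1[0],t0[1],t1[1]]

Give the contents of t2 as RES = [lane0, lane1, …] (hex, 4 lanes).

RES = [0xd4, 0x12, 0x53, 0x8b]

→ t0 |d4|53|12|82|
→ t1 |12|8b|82|4f|
→ t2 |d4|12|53|8b|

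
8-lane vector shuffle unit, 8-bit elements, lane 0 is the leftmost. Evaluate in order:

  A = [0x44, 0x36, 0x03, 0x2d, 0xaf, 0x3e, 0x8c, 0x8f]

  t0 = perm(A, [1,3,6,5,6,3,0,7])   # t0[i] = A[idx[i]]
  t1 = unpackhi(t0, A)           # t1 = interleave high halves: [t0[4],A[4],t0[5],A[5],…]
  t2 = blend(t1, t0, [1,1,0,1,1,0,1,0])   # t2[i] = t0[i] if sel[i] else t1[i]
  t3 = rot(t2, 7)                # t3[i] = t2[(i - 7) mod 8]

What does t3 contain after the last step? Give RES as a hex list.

  t0: 36 2d 8c 3e 8c 2d 44 8f
  t1: 8c af 2d 3e 44 8c 8f 8f
  t2: 36 2d 2d 3e 8c 8c 44 8f
  t3: 2d 2d 3e 8c 8c 44 8f 36

RES = [ 0x2d  0x2d  0x3e  0x8c  0x8c  0x44  0x8f  0x36 ]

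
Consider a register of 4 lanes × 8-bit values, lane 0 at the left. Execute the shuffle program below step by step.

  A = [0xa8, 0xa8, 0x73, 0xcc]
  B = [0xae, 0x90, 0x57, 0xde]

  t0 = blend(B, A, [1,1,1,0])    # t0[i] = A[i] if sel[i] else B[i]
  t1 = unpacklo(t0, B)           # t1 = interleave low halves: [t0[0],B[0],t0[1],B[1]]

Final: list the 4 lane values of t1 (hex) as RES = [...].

RES = [ 0xa8  0xae  0xa8  0x90 ]

t0 = [0xa8, 0xa8, 0x73, 0xde]
t1 = [0xa8, 0xae, 0xa8, 0x90]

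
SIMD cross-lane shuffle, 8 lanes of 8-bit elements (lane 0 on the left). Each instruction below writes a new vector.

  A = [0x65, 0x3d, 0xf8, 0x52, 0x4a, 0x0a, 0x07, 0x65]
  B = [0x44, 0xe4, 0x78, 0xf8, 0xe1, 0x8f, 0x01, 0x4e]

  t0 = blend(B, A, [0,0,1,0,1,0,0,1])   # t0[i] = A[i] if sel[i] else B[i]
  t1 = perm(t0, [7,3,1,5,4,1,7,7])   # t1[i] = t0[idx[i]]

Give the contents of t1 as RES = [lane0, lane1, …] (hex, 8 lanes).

RES = [ 0x65  0xf8  0xe4  0x8f  0x4a  0xe4  0x65  0x65 ]

→ t0 |44|e4|f8|f8|4a|8f|01|65|
→ t1 |65|f8|e4|8f|4a|e4|65|65|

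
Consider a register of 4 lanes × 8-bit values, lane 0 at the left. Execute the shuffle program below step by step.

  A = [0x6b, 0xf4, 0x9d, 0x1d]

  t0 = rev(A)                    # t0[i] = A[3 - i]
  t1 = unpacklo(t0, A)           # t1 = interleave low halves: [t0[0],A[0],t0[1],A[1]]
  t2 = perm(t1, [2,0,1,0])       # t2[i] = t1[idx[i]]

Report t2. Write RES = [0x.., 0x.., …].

RES = [0x9d, 0x1d, 0x6b, 0x1d]

→ t0 |1d|9d|f4|6b|
→ t1 |1d|6b|9d|f4|
→ t2 |9d|1d|6b|1d|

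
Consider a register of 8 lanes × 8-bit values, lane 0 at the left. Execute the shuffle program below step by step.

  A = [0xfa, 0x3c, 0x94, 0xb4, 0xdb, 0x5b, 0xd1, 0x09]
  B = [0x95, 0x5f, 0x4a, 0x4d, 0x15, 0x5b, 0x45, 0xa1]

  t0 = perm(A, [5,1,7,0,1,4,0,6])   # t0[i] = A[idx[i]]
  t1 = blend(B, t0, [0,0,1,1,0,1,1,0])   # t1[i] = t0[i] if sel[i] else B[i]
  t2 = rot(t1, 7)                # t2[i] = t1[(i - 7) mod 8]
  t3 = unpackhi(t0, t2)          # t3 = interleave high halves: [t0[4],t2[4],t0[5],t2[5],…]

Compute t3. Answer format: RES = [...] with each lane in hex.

RES = [0x3c, 0xdb, 0xdb, 0xfa, 0xfa, 0xa1, 0xd1, 0x95]

t0 = [0x5b, 0x3c, 0x09, 0xfa, 0x3c, 0xdb, 0xfa, 0xd1]
t1 = [0x95, 0x5f, 0x09, 0xfa, 0x15, 0xdb, 0xfa, 0xa1]
t2 = [0x5f, 0x09, 0xfa, 0x15, 0xdb, 0xfa, 0xa1, 0x95]
t3 = [0x3c, 0xdb, 0xdb, 0xfa, 0xfa, 0xa1, 0xd1, 0x95]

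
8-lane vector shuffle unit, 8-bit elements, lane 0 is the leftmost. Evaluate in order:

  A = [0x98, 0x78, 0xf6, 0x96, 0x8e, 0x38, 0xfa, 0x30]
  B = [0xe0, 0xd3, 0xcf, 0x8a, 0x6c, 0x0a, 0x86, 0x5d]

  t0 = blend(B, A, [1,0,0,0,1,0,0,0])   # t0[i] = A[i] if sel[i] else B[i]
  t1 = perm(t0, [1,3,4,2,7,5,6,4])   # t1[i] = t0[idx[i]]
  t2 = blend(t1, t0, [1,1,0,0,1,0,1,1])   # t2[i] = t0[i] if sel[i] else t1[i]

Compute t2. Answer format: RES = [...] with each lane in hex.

t0 = [0x98, 0xd3, 0xcf, 0x8a, 0x8e, 0x0a, 0x86, 0x5d]
t1 = [0xd3, 0x8a, 0x8e, 0xcf, 0x5d, 0x0a, 0x86, 0x8e]
t2 = [0x98, 0xd3, 0x8e, 0xcf, 0x8e, 0x0a, 0x86, 0x5d]

RES = [0x98, 0xd3, 0x8e, 0xcf, 0x8e, 0x0a, 0x86, 0x5d]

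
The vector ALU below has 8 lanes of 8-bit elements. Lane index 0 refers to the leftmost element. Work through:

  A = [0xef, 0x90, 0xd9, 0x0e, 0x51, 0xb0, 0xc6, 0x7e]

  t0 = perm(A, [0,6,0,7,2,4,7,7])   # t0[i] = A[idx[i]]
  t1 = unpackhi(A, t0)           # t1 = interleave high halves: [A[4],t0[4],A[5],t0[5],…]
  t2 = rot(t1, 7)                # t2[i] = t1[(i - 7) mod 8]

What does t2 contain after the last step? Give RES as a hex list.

→ t0 |ef|c6|ef|7e|d9|51|7e|7e|
→ t1 |51|d9|b0|51|c6|7e|7e|7e|
→ t2 |d9|b0|51|c6|7e|7e|7e|51|

RES = [0xd9, 0xb0, 0x51, 0xc6, 0x7e, 0x7e, 0x7e, 0x51]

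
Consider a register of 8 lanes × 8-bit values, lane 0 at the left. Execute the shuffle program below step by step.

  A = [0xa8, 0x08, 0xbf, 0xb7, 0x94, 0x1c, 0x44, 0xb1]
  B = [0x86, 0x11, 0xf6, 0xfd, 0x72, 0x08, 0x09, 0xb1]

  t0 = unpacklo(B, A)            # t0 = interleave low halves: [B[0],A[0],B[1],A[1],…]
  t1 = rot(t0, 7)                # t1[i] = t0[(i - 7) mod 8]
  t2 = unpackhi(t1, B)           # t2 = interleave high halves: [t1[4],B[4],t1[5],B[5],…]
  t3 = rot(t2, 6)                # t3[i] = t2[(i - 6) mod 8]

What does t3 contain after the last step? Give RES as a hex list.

  t0: 86 a8 11 08 f6 bf fd b7
  t1: a8 11 08 f6 bf fd b7 86
  t2: bf 72 fd 08 b7 09 86 b1
  t3: fd 08 b7 09 86 b1 bf 72

RES = [ 0xfd  0x08  0xb7  0x09  0x86  0xb1  0xbf  0x72 ]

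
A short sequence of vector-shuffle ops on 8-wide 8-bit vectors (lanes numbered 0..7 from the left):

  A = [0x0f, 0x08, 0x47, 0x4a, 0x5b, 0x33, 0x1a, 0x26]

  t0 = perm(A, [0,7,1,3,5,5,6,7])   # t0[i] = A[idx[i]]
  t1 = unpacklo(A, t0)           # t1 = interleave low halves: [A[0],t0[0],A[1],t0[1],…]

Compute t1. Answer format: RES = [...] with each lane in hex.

→ t0 |0f|26|08|4a|33|33|1a|26|
→ t1 |0f|0f|08|26|47|08|4a|4a|

RES = [ 0x0f  0x0f  0x08  0x26  0x47  0x08  0x4a  0x4a ]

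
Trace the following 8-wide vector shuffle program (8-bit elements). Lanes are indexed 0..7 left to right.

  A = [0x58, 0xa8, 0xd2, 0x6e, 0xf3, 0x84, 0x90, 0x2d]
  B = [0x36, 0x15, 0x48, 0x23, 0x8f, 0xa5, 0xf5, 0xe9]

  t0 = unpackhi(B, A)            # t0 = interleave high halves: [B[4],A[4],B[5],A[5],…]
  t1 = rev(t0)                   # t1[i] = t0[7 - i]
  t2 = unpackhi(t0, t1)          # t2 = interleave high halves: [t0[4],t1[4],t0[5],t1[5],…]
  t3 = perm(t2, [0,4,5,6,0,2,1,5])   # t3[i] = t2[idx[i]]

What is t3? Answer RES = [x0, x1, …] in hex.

RES = [0xf5, 0xe9, 0xf3, 0x2d, 0xf5, 0x90, 0x84, 0xf3]

  t0: 8f f3 a5 84 f5 90 e9 2d
  t1: 2d e9 90 f5 84 a5 f3 8f
  t2: f5 84 90 a5 e9 f3 2d 8f
  t3: f5 e9 f3 2d f5 90 84 f3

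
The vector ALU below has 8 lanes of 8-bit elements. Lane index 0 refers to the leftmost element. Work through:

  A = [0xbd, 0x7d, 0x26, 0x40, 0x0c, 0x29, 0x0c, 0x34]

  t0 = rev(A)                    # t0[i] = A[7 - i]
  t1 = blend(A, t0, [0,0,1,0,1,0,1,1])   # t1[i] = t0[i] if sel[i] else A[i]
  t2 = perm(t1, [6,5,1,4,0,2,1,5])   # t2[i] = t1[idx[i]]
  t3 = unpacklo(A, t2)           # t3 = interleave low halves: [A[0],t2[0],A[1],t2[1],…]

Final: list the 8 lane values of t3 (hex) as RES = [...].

t0 = [0x34, 0x0c, 0x29, 0x0c, 0x40, 0x26, 0x7d, 0xbd]
t1 = [0xbd, 0x7d, 0x29, 0x40, 0x40, 0x29, 0x7d, 0xbd]
t2 = [0x7d, 0x29, 0x7d, 0x40, 0xbd, 0x29, 0x7d, 0x29]
t3 = [0xbd, 0x7d, 0x7d, 0x29, 0x26, 0x7d, 0x40, 0x40]

RES = [0xbd, 0x7d, 0x7d, 0x29, 0x26, 0x7d, 0x40, 0x40]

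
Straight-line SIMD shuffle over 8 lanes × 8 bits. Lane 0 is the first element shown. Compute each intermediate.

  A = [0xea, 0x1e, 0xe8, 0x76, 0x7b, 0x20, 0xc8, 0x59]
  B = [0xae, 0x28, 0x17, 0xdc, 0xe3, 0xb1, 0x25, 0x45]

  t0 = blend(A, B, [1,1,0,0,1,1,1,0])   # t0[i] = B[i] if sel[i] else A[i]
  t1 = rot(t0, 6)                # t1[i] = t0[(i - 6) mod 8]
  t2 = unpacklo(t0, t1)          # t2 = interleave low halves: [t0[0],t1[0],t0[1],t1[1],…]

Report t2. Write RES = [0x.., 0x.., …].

RES = [ 0xae  0xe8  0x28  0x76  0xe8  0xe3  0x76  0xb1 ]

→ t0 |ae|28|e8|76|e3|b1|25|59|
→ t1 |e8|76|e3|b1|25|59|ae|28|
→ t2 |ae|e8|28|76|e8|e3|76|b1|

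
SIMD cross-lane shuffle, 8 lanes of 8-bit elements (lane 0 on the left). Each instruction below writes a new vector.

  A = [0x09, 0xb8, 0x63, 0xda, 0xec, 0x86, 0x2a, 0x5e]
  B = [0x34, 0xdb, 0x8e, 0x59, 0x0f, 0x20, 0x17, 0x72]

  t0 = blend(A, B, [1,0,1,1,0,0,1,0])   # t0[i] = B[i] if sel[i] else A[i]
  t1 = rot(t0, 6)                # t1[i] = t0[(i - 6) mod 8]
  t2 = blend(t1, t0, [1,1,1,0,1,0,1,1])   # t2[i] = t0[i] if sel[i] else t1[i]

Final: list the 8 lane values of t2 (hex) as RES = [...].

→ t0 |34|b8|8e|59|ec|86|17|5e|
→ t1 |8e|59|ec|86|17|5e|34|b8|
→ t2 |34|b8|8e|86|ec|5e|17|5e|

RES = [0x34, 0xb8, 0x8e, 0x86, 0xec, 0x5e, 0x17, 0x5e]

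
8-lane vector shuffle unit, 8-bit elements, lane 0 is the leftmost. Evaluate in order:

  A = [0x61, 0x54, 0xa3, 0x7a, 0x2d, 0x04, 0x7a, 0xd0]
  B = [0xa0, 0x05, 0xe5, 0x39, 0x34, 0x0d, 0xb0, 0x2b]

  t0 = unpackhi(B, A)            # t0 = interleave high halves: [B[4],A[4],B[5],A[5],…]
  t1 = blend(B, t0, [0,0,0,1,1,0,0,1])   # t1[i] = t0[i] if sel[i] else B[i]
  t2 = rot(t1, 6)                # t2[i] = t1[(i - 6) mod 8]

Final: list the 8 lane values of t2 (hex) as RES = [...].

RES = [0xe5, 0x04, 0xb0, 0x0d, 0xb0, 0xd0, 0xa0, 0x05]

t0 = [0x34, 0x2d, 0x0d, 0x04, 0xb0, 0x7a, 0x2b, 0xd0]
t1 = [0xa0, 0x05, 0xe5, 0x04, 0xb0, 0x0d, 0xb0, 0xd0]
t2 = [0xe5, 0x04, 0xb0, 0x0d, 0xb0, 0xd0, 0xa0, 0x05]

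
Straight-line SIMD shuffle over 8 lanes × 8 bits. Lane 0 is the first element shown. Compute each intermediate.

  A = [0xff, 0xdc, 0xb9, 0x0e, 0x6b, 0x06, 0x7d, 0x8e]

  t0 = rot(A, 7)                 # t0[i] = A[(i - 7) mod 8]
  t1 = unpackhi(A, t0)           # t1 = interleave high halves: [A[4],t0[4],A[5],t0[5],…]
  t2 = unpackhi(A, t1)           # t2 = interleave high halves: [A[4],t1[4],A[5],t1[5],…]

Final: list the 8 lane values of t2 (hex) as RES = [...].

RES = [ 0x6b  0x7d  0x06  0x8e  0x7d  0x8e  0x8e  0xff ]

→ t0 |dc|b9|0e|6b|06|7d|8e|ff|
→ t1 |6b|06|06|7d|7d|8e|8e|ff|
→ t2 |6b|7d|06|8e|7d|8e|8e|ff|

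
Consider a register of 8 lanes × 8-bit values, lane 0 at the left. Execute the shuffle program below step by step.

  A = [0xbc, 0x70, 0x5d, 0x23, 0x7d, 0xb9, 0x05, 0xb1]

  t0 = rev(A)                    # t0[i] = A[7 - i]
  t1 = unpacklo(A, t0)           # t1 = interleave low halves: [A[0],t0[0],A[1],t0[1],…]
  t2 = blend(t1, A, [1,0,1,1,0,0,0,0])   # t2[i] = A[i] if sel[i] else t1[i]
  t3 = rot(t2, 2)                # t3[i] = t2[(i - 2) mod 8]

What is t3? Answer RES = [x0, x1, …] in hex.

t0 = [0xb1, 0x05, 0xb9, 0x7d, 0x23, 0x5d, 0x70, 0xbc]
t1 = [0xbc, 0xb1, 0x70, 0x05, 0x5d, 0xb9, 0x23, 0x7d]
t2 = [0xbc, 0xb1, 0x5d, 0x23, 0x5d, 0xb9, 0x23, 0x7d]
t3 = [0x23, 0x7d, 0xbc, 0xb1, 0x5d, 0x23, 0x5d, 0xb9]

RES = [0x23, 0x7d, 0xbc, 0xb1, 0x5d, 0x23, 0x5d, 0xb9]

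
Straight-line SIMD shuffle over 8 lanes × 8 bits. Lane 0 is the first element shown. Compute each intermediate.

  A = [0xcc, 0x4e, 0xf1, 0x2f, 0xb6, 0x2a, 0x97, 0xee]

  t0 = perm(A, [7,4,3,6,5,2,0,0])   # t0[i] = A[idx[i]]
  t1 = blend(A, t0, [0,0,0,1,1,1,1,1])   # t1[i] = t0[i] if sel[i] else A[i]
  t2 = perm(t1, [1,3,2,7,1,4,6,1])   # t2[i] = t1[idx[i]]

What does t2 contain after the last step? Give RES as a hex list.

RES = [ 0x4e  0x97  0xf1  0xcc  0x4e  0x2a  0xcc  0x4e ]

→ t0 |ee|b6|2f|97|2a|f1|cc|cc|
→ t1 |cc|4e|f1|97|2a|f1|cc|cc|
→ t2 |4e|97|f1|cc|4e|2a|cc|4e|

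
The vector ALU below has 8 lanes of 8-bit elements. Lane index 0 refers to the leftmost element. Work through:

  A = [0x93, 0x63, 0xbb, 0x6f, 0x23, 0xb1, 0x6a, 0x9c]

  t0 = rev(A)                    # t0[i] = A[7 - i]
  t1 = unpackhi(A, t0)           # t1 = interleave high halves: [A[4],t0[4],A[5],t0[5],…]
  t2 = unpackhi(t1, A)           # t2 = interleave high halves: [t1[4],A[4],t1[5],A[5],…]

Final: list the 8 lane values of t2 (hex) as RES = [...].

t0 = [0x9c, 0x6a, 0xb1, 0x23, 0x6f, 0xbb, 0x63, 0x93]
t1 = [0x23, 0x6f, 0xb1, 0xbb, 0x6a, 0x63, 0x9c, 0x93]
t2 = [0x6a, 0x23, 0x63, 0xb1, 0x9c, 0x6a, 0x93, 0x9c]

RES = [0x6a, 0x23, 0x63, 0xb1, 0x9c, 0x6a, 0x93, 0x9c]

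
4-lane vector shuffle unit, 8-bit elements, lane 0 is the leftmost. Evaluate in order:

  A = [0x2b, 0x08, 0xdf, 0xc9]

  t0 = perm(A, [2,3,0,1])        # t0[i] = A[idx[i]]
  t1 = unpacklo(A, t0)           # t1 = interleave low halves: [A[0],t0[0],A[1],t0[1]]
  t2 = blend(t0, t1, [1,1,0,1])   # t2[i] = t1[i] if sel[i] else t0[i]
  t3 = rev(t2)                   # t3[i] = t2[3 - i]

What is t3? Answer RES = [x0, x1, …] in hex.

  t0: df c9 2b 08
  t1: 2b df 08 c9
  t2: 2b df 2b c9
  t3: c9 2b df 2b

RES = [0xc9, 0x2b, 0xdf, 0x2b]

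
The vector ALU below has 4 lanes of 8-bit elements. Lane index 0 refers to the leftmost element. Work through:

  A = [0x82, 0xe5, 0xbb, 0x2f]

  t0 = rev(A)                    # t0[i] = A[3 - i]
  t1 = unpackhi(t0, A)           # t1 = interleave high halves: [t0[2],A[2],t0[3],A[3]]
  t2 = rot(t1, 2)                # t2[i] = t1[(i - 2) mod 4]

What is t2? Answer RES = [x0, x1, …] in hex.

RES = [0x82, 0x2f, 0xe5, 0xbb]

→ t0 |2f|bb|e5|82|
→ t1 |e5|bb|82|2f|
→ t2 |82|2f|e5|bb|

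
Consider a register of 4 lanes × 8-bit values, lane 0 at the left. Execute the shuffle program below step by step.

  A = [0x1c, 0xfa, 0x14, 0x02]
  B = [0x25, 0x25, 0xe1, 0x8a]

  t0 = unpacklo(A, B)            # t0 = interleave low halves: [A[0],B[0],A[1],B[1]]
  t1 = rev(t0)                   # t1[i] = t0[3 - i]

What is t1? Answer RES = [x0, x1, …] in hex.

  t0: 1c 25 fa 25
  t1: 25 fa 25 1c

RES = [0x25, 0xfa, 0x25, 0x1c]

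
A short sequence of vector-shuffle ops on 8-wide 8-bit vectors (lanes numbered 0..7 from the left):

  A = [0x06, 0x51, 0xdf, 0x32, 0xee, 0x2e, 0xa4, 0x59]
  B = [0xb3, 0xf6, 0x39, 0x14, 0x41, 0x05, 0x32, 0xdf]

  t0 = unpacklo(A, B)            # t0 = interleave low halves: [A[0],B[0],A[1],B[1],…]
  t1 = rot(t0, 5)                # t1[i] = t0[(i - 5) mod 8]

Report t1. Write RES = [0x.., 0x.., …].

RES = [ 0xf6  0xdf  0x39  0x32  0x14  0x06  0xb3  0x51 ]

  t0: 06 b3 51 f6 df 39 32 14
  t1: f6 df 39 32 14 06 b3 51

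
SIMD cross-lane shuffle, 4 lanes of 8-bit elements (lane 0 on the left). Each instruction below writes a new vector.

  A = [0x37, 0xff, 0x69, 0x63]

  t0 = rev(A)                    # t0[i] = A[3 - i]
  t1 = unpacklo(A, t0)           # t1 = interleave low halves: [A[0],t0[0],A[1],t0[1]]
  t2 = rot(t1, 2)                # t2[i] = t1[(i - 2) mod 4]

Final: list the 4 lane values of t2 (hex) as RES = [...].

→ t0 |63|69|ff|37|
→ t1 |37|63|ff|69|
→ t2 |ff|69|37|63|

RES = [ 0xff  0x69  0x37  0x63 ]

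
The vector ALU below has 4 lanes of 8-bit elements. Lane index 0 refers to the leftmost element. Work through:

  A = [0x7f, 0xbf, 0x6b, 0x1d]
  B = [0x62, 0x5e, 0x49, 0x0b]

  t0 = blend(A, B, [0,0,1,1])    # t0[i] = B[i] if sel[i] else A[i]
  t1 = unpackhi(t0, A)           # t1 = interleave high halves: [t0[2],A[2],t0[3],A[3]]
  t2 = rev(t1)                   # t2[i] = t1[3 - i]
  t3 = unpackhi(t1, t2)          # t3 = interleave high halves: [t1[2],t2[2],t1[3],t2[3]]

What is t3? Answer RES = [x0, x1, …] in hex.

→ t0 |7f|bf|49|0b|
→ t1 |49|6b|0b|1d|
→ t2 |1d|0b|6b|49|
→ t3 |0b|6b|1d|49|

RES = [0x0b, 0x6b, 0x1d, 0x49]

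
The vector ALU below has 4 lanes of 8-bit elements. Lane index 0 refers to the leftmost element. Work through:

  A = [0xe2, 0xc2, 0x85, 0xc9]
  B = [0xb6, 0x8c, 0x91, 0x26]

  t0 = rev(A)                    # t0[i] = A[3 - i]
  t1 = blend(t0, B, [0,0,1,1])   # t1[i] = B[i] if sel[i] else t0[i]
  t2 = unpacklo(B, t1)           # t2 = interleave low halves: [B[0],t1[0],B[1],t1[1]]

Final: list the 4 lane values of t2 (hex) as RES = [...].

  t0: c9 85 c2 e2
  t1: c9 85 91 26
  t2: b6 c9 8c 85

RES = [ 0xb6  0xc9  0x8c  0x85 ]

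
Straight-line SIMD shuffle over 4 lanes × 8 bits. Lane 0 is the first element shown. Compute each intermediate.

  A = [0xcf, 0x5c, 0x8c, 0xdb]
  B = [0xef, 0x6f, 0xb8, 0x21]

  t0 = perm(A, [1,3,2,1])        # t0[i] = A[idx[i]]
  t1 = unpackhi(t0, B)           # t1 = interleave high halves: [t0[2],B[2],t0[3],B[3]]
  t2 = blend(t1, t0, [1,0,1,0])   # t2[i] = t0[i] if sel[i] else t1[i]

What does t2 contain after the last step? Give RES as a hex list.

RES = [ 0x5c  0xb8  0x8c  0x21 ]

t0 = [0x5c, 0xdb, 0x8c, 0x5c]
t1 = [0x8c, 0xb8, 0x5c, 0x21]
t2 = [0x5c, 0xb8, 0x8c, 0x21]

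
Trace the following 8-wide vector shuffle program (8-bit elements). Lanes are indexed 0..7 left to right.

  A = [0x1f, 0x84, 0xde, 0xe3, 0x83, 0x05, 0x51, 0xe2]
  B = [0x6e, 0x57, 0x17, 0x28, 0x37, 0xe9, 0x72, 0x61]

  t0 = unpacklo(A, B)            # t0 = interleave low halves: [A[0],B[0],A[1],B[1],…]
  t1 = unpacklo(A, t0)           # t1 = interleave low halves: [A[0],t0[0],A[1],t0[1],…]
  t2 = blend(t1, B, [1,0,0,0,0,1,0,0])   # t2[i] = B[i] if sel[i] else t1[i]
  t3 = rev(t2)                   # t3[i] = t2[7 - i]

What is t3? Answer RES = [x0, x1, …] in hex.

RES = [0x57, 0xe3, 0xe9, 0xde, 0x6e, 0x84, 0x1f, 0x6e]

t0 = [0x1f, 0x6e, 0x84, 0x57, 0xde, 0x17, 0xe3, 0x28]
t1 = [0x1f, 0x1f, 0x84, 0x6e, 0xde, 0x84, 0xe3, 0x57]
t2 = [0x6e, 0x1f, 0x84, 0x6e, 0xde, 0xe9, 0xe3, 0x57]
t3 = [0x57, 0xe3, 0xe9, 0xde, 0x6e, 0x84, 0x1f, 0x6e]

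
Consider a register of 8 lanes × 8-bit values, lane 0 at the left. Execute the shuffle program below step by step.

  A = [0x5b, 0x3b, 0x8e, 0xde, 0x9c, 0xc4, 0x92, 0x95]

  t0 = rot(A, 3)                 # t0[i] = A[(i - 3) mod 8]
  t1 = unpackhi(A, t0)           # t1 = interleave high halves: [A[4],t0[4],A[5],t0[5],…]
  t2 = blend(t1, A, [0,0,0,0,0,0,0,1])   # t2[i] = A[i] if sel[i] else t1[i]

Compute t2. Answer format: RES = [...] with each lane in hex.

  t0: c4 92 95 5b 3b 8e de 9c
  t1: 9c 3b c4 8e 92 de 95 9c
  t2: 9c 3b c4 8e 92 de 95 95

RES = [0x9c, 0x3b, 0xc4, 0x8e, 0x92, 0xde, 0x95, 0x95]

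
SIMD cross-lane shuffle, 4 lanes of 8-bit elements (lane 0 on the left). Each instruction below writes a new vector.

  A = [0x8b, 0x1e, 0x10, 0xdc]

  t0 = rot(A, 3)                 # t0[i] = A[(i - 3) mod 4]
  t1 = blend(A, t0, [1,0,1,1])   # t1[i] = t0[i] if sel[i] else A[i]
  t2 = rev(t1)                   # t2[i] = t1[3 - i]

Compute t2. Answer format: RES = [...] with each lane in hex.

  t0: 1e 10 dc 8b
  t1: 1e 1e dc 8b
  t2: 8b dc 1e 1e

RES = [0x8b, 0xdc, 0x1e, 0x1e]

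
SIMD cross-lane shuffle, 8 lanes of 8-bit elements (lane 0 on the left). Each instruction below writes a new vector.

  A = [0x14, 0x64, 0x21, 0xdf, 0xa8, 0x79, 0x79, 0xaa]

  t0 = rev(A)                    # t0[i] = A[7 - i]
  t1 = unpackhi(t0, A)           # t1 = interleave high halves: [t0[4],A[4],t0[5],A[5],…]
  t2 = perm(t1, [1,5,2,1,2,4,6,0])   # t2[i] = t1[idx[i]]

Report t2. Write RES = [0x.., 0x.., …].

RES = [ 0xa8  0x79  0x21  0xa8  0x21  0x64  0x14  0xdf ]

→ t0 |aa|79|79|a8|df|21|64|14|
→ t1 |df|a8|21|79|64|79|14|aa|
→ t2 |a8|79|21|a8|21|64|14|df|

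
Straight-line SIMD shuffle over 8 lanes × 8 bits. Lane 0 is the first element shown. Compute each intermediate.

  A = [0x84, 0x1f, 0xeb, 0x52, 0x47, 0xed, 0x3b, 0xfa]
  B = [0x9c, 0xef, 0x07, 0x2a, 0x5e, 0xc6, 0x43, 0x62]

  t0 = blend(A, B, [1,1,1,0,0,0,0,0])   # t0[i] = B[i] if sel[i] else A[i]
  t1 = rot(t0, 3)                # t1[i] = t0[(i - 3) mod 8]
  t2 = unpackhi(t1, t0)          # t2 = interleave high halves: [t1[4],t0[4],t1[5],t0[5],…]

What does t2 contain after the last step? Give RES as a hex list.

RES = [0xef, 0x47, 0x07, 0xed, 0x52, 0x3b, 0x47, 0xfa]

t0 = [0x9c, 0xef, 0x07, 0x52, 0x47, 0xed, 0x3b, 0xfa]
t1 = [0xed, 0x3b, 0xfa, 0x9c, 0xef, 0x07, 0x52, 0x47]
t2 = [0xef, 0x47, 0x07, 0xed, 0x52, 0x3b, 0x47, 0xfa]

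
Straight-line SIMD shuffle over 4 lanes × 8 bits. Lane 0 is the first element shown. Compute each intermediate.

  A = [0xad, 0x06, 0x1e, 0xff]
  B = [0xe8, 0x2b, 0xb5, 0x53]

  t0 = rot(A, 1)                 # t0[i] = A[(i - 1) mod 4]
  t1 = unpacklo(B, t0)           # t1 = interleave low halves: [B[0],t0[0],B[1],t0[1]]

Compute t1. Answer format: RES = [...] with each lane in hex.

RES = [0xe8, 0xff, 0x2b, 0xad]

  t0: ff ad 06 1e
  t1: e8 ff 2b ad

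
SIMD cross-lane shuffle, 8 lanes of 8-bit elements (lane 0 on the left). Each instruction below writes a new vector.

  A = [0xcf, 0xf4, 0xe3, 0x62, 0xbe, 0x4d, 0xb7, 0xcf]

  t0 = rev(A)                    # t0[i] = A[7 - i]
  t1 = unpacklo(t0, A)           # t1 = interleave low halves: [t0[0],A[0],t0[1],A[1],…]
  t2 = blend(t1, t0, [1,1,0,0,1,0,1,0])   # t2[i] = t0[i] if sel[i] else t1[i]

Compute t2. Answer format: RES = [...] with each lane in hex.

t0 = [0xcf, 0xb7, 0x4d, 0xbe, 0x62, 0xe3, 0xf4, 0xcf]
t1 = [0xcf, 0xcf, 0xb7, 0xf4, 0x4d, 0xe3, 0xbe, 0x62]
t2 = [0xcf, 0xb7, 0xb7, 0xf4, 0x62, 0xe3, 0xf4, 0x62]

RES = [0xcf, 0xb7, 0xb7, 0xf4, 0x62, 0xe3, 0xf4, 0x62]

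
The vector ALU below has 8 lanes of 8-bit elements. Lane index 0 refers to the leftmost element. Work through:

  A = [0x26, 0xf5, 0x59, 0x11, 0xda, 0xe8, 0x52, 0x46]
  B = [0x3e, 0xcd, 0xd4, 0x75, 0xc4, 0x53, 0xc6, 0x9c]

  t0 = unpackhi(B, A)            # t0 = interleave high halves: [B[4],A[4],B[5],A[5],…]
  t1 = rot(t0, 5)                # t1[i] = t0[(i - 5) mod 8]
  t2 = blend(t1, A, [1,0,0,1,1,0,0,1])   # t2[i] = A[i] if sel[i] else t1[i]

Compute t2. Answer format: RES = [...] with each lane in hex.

RES = [0x26, 0xc6, 0x52, 0x11, 0xda, 0xc4, 0xda, 0x46]

→ t0 |c4|da|53|e8|c6|52|9c|46|
→ t1 |e8|c6|52|9c|46|c4|da|53|
→ t2 |26|c6|52|11|da|c4|da|46|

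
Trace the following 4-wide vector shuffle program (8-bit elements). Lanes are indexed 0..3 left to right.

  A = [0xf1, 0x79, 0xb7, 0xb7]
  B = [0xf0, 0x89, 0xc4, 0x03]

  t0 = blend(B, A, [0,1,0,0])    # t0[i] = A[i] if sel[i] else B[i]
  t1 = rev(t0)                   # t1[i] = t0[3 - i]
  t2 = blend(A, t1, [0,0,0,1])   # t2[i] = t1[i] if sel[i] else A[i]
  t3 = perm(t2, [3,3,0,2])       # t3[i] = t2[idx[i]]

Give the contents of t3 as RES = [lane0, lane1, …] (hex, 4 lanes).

→ t0 |f0|79|c4|03|
→ t1 |03|c4|79|f0|
→ t2 |f1|79|b7|f0|
→ t3 |f0|f0|f1|b7|

RES = [0xf0, 0xf0, 0xf1, 0xb7]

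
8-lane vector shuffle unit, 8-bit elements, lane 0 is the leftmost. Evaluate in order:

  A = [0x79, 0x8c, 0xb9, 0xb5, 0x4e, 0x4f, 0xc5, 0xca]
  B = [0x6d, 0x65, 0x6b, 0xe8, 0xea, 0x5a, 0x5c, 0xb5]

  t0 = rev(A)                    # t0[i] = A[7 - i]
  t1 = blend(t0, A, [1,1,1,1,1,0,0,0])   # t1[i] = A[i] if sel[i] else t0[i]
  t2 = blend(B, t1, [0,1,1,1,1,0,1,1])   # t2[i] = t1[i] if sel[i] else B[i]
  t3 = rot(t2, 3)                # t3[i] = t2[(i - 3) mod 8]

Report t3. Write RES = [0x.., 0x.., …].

t0 = [0xca, 0xc5, 0x4f, 0x4e, 0xb5, 0xb9, 0x8c, 0x79]
t1 = [0x79, 0x8c, 0xb9, 0xb5, 0x4e, 0xb9, 0x8c, 0x79]
t2 = [0x6d, 0x8c, 0xb9, 0xb5, 0x4e, 0x5a, 0x8c, 0x79]
t3 = [0x5a, 0x8c, 0x79, 0x6d, 0x8c, 0xb9, 0xb5, 0x4e]

RES = [ 0x5a  0x8c  0x79  0x6d  0x8c  0xb9  0xb5  0x4e ]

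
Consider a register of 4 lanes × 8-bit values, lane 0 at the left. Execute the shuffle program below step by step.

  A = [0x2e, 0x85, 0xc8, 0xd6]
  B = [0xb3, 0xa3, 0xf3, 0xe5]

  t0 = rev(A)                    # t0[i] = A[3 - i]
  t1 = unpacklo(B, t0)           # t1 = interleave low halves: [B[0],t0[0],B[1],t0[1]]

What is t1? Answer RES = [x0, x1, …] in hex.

RES = [ 0xb3  0xd6  0xa3  0xc8 ]

  t0: d6 c8 85 2e
  t1: b3 d6 a3 c8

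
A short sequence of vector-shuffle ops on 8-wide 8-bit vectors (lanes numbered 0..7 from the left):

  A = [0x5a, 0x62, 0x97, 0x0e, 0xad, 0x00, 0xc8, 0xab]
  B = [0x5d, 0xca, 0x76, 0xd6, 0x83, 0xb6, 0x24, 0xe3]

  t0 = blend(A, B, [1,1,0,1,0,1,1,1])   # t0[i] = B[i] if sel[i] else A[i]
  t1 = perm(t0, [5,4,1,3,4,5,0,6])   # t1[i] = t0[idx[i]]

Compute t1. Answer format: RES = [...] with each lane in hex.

RES = [0xb6, 0xad, 0xca, 0xd6, 0xad, 0xb6, 0x5d, 0x24]

  t0: 5d ca 97 d6 ad b6 24 e3
  t1: b6 ad ca d6 ad b6 5d 24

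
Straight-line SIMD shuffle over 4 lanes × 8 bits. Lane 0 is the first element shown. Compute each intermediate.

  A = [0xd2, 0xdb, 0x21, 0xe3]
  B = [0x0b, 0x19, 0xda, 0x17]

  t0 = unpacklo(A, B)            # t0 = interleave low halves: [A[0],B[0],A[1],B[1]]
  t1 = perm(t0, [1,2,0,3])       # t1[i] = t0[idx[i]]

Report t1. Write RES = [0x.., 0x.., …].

t0 = [0xd2, 0x0b, 0xdb, 0x19]
t1 = [0x0b, 0xdb, 0xd2, 0x19]

RES = [0x0b, 0xdb, 0xd2, 0x19]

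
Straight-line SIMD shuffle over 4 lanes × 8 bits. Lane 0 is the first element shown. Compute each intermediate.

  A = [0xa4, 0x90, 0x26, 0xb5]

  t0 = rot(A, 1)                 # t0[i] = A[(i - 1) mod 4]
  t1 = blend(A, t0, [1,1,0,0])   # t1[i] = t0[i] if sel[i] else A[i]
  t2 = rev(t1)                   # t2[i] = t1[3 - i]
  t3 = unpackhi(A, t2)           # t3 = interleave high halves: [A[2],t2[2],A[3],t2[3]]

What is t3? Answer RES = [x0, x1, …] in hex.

RES = [ 0x26  0xa4  0xb5  0xb5 ]

→ t0 |b5|a4|90|26|
→ t1 |b5|a4|26|b5|
→ t2 |b5|26|a4|b5|
→ t3 |26|a4|b5|b5|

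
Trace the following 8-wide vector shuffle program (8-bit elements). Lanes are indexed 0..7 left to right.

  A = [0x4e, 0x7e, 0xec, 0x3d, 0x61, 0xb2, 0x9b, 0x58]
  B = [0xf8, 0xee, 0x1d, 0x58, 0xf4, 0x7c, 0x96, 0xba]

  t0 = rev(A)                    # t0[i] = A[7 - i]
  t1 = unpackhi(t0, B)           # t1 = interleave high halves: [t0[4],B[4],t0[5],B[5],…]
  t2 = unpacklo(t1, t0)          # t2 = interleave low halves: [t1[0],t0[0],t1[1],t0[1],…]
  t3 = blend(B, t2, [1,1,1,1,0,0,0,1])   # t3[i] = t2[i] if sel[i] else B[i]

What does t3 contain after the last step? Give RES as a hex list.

→ t0 |58|9b|b2|61|3d|ec|7e|4e|
→ t1 |3d|f4|ec|7c|7e|96|4e|ba|
→ t2 |3d|58|f4|9b|ec|b2|7c|61|
→ t3 |3d|58|f4|9b|f4|7c|96|61|

RES = [0x3d, 0x58, 0xf4, 0x9b, 0xf4, 0x7c, 0x96, 0x61]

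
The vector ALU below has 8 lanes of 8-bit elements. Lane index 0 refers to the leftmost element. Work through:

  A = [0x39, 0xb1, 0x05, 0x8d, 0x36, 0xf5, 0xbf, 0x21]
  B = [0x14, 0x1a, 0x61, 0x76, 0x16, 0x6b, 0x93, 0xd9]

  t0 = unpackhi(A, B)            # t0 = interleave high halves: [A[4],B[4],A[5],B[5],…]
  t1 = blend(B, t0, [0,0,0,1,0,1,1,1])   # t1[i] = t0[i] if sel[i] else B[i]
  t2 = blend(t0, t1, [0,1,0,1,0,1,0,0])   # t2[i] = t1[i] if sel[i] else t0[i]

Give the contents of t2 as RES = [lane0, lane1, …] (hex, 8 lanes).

RES = [0x36, 0x1a, 0xf5, 0x6b, 0xbf, 0x93, 0x21, 0xd9]

t0 = [0x36, 0x16, 0xf5, 0x6b, 0xbf, 0x93, 0x21, 0xd9]
t1 = [0x14, 0x1a, 0x61, 0x6b, 0x16, 0x93, 0x21, 0xd9]
t2 = [0x36, 0x1a, 0xf5, 0x6b, 0xbf, 0x93, 0x21, 0xd9]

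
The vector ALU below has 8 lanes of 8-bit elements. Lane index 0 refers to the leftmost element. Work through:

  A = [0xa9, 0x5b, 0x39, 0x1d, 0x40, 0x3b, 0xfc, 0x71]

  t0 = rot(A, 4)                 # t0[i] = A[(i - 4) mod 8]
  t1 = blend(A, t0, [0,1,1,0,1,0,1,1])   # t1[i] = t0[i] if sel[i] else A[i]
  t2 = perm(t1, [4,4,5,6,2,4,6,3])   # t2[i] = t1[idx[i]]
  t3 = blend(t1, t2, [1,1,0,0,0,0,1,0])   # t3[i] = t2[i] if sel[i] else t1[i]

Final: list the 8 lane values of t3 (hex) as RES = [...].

→ t0 |40|3b|fc|71|a9|5b|39|1d|
→ t1 |a9|3b|fc|1d|a9|3b|39|1d|
→ t2 |a9|a9|3b|39|fc|a9|39|1d|
→ t3 |a9|a9|fc|1d|a9|3b|39|1d|

RES = [0xa9, 0xa9, 0xfc, 0x1d, 0xa9, 0x3b, 0x39, 0x1d]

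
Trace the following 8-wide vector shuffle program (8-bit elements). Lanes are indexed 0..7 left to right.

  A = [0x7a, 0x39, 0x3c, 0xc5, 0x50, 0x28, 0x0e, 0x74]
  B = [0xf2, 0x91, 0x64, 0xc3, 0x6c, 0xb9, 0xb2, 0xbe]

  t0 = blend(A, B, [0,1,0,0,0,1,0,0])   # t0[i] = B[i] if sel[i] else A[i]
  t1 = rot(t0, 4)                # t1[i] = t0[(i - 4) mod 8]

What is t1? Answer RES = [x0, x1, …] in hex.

→ t0 |7a|91|3c|c5|50|b9|0e|74|
→ t1 |50|b9|0e|74|7a|91|3c|c5|

RES = [ 0x50  0xb9  0x0e  0x74  0x7a  0x91  0x3c  0xc5 ]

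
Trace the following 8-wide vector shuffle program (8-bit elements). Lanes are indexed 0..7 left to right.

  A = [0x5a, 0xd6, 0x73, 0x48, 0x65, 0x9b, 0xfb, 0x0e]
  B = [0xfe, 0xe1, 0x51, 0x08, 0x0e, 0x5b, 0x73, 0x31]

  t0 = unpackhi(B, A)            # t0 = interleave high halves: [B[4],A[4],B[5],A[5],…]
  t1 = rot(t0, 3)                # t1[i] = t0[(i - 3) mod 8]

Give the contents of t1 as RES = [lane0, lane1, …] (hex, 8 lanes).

→ t0 |0e|65|5b|9b|73|fb|31|0e|
→ t1 |fb|31|0e|0e|65|5b|9b|73|

RES = [0xfb, 0x31, 0x0e, 0x0e, 0x65, 0x5b, 0x9b, 0x73]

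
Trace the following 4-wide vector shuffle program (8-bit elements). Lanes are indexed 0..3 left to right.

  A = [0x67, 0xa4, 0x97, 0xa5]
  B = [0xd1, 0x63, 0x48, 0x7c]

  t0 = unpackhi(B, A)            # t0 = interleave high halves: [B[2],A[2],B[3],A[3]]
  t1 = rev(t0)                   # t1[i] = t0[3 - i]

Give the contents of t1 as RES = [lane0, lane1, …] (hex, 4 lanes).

RES = [0xa5, 0x7c, 0x97, 0x48]

→ t0 |48|97|7c|a5|
→ t1 |a5|7c|97|48|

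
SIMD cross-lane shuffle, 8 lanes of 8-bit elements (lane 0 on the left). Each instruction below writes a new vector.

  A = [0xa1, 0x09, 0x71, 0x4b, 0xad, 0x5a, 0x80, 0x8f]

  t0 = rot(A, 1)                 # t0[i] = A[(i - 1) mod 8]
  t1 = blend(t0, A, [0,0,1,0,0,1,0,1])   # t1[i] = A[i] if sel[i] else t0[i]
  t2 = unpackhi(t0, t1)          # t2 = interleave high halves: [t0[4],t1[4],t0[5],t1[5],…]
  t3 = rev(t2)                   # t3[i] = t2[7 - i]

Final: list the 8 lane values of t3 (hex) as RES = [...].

  t0: 8f a1 09 71 4b ad 5a 80
  t1: 8f a1 71 71 4b 5a 5a 8f
  t2: 4b 4b ad 5a 5a 5a 80 8f
  t3: 8f 80 5a 5a 5a ad 4b 4b

RES = [ 0x8f  0x80  0x5a  0x5a  0x5a  0xad  0x4b  0x4b ]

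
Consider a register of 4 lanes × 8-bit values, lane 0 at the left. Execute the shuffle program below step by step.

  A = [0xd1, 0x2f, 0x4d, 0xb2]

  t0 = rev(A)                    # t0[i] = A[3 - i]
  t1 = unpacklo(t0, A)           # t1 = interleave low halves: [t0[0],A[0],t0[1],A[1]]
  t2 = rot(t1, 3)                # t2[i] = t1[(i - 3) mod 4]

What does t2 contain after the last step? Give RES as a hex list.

RES = [ 0xd1  0x4d  0x2f  0xb2 ]

→ t0 |b2|4d|2f|d1|
→ t1 |b2|d1|4d|2f|
→ t2 |d1|4d|2f|b2|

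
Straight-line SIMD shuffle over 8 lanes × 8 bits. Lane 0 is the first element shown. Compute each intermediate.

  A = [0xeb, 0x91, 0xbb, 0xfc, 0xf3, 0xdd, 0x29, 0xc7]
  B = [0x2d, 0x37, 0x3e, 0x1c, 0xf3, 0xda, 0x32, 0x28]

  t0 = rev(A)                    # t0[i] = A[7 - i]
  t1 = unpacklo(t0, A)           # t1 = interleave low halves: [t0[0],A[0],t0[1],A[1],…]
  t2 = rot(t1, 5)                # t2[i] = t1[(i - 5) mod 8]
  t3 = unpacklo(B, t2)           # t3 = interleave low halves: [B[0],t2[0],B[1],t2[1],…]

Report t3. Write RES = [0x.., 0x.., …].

RES = [ 0x2d  0x91  0x37  0xdd  0x3e  0xbb  0x1c  0xf3 ]

t0 = [0xc7, 0x29, 0xdd, 0xf3, 0xfc, 0xbb, 0x91, 0xeb]
t1 = [0xc7, 0xeb, 0x29, 0x91, 0xdd, 0xbb, 0xf3, 0xfc]
t2 = [0x91, 0xdd, 0xbb, 0xf3, 0xfc, 0xc7, 0xeb, 0x29]
t3 = [0x2d, 0x91, 0x37, 0xdd, 0x3e, 0xbb, 0x1c, 0xf3]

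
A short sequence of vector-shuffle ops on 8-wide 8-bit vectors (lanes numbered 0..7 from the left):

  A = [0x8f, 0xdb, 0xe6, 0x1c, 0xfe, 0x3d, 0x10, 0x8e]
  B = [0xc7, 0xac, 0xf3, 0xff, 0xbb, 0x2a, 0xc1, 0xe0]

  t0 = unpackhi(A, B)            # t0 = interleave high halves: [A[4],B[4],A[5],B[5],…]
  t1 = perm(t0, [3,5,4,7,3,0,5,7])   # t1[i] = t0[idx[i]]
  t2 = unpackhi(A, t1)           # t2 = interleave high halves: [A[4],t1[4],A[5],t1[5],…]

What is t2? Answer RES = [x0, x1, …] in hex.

t0 = [0xfe, 0xbb, 0x3d, 0x2a, 0x10, 0xc1, 0x8e, 0xe0]
t1 = [0x2a, 0xc1, 0x10, 0xe0, 0x2a, 0xfe, 0xc1, 0xe0]
t2 = [0xfe, 0x2a, 0x3d, 0xfe, 0x10, 0xc1, 0x8e, 0xe0]

RES = [ 0xfe  0x2a  0x3d  0xfe  0x10  0xc1  0x8e  0xe0 ]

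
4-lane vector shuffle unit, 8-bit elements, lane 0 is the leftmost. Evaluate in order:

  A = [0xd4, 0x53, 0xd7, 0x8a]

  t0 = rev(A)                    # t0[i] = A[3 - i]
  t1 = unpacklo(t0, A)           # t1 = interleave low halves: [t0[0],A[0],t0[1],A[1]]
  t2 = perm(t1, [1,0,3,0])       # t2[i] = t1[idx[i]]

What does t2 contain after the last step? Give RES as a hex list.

→ t0 |8a|d7|53|d4|
→ t1 |8a|d4|d7|53|
→ t2 |d4|8a|53|8a|

RES = [ 0xd4  0x8a  0x53  0x8a ]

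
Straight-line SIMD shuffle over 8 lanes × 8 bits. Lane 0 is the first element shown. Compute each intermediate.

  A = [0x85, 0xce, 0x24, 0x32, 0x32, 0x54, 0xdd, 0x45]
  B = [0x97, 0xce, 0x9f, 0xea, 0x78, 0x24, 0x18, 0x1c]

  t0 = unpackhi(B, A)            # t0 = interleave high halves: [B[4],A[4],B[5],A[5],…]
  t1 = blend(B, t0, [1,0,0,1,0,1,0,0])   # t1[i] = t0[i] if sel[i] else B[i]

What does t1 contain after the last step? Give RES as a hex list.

RES = [0x78, 0xce, 0x9f, 0x54, 0x78, 0xdd, 0x18, 0x1c]

→ t0 |78|32|24|54|18|dd|1c|45|
→ t1 |78|ce|9f|54|78|dd|18|1c|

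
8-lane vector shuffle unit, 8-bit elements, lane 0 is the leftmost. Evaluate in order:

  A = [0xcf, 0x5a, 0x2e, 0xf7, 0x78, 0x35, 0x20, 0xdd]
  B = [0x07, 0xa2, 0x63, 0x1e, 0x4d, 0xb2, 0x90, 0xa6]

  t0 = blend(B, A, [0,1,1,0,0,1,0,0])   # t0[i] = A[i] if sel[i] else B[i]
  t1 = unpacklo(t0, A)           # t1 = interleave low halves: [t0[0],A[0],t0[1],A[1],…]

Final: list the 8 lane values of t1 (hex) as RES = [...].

t0 = [0x07, 0x5a, 0x2e, 0x1e, 0x4d, 0x35, 0x90, 0xa6]
t1 = [0x07, 0xcf, 0x5a, 0x5a, 0x2e, 0x2e, 0x1e, 0xf7]

RES = [0x07, 0xcf, 0x5a, 0x5a, 0x2e, 0x2e, 0x1e, 0xf7]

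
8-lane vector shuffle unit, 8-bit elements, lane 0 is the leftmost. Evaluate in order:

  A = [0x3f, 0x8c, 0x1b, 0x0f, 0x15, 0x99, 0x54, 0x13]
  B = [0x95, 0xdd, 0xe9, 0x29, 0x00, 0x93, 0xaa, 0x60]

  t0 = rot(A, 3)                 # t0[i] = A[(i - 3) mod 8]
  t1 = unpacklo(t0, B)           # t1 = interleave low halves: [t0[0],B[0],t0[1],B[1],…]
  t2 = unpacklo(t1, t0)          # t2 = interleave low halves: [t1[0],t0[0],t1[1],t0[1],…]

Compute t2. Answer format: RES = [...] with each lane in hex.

  t0: 99 54 13 3f 8c 1b 0f 15
  t1: 99 95 54 dd 13 e9 3f 29
  t2: 99 99 95 54 54 13 dd 3f

RES = [ 0x99  0x99  0x95  0x54  0x54  0x13  0xdd  0x3f ]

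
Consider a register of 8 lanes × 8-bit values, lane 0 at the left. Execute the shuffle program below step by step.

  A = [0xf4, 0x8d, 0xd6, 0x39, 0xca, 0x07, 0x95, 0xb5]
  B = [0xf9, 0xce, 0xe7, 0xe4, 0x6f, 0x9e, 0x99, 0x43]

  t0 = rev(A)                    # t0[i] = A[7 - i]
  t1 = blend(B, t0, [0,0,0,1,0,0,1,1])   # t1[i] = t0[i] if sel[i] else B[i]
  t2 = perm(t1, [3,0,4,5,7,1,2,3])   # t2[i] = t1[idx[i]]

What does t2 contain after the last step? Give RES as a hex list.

RES = [ 0xca  0xf9  0x6f  0x9e  0xf4  0xce  0xe7  0xca ]

→ t0 |b5|95|07|ca|39|d6|8d|f4|
→ t1 |f9|ce|e7|ca|6f|9e|8d|f4|
→ t2 |ca|f9|6f|9e|f4|ce|e7|ca|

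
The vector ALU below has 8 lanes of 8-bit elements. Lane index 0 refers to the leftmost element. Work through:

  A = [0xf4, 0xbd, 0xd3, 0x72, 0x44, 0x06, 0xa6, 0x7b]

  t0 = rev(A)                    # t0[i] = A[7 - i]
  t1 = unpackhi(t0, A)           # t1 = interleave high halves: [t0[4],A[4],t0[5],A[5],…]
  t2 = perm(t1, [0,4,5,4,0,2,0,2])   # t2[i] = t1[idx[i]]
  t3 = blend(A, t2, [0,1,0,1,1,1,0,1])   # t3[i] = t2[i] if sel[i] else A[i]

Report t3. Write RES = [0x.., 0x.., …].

RES = [0xf4, 0xbd, 0xd3, 0xbd, 0x72, 0xd3, 0xa6, 0xd3]

→ t0 |7b|a6|06|44|72|d3|bd|f4|
→ t1 |72|44|d3|06|bd|a6|f4|7b|
→ t2 |72|bd|a6|bd|72|d3|72|d3|
→ t3 |f4|bd|d3|bd|72|d3|a6|d3|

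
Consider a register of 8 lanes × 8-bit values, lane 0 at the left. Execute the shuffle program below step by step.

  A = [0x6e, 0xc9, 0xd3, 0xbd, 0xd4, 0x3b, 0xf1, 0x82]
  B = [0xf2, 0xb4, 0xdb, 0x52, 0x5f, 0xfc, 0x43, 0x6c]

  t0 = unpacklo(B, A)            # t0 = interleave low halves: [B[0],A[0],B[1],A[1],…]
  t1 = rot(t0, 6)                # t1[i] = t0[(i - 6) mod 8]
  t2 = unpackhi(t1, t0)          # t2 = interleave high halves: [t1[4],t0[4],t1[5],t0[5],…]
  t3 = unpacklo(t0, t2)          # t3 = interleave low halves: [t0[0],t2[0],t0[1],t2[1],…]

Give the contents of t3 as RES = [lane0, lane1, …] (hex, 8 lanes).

RES = [ 0xf2  0x52  0x6e  0xdb  0xb4  0xbd  0xc9  0xd3 ]

  t0: f2 6e b4 c9 db d3 52 bd
  t1: b4 c9 db d3 52 bd f2 6e
  t2: 52 db bd d3 f2 52 6e bd
  t3: f2 52 6e db b4 bd c9 d3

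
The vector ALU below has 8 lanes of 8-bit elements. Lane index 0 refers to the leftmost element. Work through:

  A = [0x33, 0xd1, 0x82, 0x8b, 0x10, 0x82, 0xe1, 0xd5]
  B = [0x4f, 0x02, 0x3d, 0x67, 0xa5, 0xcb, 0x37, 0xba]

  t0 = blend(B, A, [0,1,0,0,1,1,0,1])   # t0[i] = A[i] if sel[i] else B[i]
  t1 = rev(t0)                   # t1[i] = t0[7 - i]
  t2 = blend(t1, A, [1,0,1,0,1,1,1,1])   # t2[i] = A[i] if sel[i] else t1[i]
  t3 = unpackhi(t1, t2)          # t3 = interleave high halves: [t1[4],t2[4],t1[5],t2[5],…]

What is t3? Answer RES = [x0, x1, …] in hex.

→ t0 |4f|d1|3d|67|10|82|37|d5|
→ t1 |d5|37|82|10|67|3d|d1|4f|
→ t2 |33|37|82|10|10|82|e1|d5|
→ t3 |67|10|3d|82|d1|e1|4f|d5|

RES = [ 0x67  0x10  0x3d  0x82  0xd1  0xe1  0x4f  0xd5 ]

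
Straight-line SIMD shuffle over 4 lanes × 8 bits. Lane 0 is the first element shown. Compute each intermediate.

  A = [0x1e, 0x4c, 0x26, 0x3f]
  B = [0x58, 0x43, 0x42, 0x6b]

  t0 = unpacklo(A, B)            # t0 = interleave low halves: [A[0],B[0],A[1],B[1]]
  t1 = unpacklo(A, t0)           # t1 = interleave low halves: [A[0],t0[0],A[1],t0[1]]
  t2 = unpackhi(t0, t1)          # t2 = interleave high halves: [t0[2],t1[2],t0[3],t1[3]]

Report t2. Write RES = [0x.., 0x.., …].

RES = [0x4c, 0x4c, 0x43, 0x58]

t0 = [0x1e, 0x58, 0x4c, 0x43]
t1 = [0x1e, 0x1e, 0x4c, 0x58]
t2 = [0x4c, 0x4c, 0x43, 0x58]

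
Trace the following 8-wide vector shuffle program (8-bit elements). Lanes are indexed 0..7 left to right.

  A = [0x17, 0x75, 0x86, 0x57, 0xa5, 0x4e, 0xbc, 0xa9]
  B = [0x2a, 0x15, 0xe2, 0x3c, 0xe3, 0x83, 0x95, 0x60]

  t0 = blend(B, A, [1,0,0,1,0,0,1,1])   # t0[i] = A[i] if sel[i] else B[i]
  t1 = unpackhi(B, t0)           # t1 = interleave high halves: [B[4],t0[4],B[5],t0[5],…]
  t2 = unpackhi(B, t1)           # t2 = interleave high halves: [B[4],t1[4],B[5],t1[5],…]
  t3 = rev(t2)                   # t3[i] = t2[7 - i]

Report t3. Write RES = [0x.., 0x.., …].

RES = [ 0xa9  0x60  0x60  0x95  0xbc  0x83  0x95  0xe3 ]

  t0: 17 15 e2 57 e3 83 bc a9
  t1: e3 e3 83 83 95 bc 60 a9
  t2: e3 95 83 bc 95 60 60 a9
  t3: a9 60 60 95 bc 83 95 e3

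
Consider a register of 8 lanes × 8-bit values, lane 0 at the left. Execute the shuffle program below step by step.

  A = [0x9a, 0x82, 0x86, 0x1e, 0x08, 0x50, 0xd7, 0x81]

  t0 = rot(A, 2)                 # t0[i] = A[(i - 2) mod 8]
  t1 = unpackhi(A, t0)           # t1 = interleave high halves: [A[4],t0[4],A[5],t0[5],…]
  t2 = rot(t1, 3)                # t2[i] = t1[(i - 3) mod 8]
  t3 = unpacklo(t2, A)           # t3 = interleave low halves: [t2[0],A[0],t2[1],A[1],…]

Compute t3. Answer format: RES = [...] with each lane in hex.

RES = [0x08, 0x9a, 0x81, 0x82, 0x50, 0x86, 0x08, 0x1e]

t0 = [0xd7, 0x81, 0x9a, 0x82, 0x86, 0x1e, 0x08, 0x50]
t1 = [0x08, 0x86, 0x50, 0x1e, 0xd7, 0x08, 0x81, 0x50]
t2 = [0x08, 0x81, 0x50, 0x08, 0x86, 0x50, 0x1e, 0xd7]
t3 = [0x08, 0x9a, 0x81, 0x82, 0x50, 0x86, 0x08, 0x1e]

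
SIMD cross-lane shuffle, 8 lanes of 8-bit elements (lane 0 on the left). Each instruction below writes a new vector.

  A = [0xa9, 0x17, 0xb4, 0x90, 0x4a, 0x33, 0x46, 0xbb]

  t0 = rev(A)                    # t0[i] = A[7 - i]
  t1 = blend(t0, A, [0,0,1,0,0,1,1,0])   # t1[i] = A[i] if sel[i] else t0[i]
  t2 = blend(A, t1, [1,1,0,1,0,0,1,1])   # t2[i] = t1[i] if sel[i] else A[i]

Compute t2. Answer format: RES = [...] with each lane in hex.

→ t0 |bb|46|33|4a|90|b4|17|a9|
→ t1 |bb|46|b4|4a|90|33|46|a9|
→ t2 |bb|46|b4|4a|4a|33|46|a9|

RES = [0xbb, 0x46, 0xb4, 0x4a, 0x4a, 0x33, 0x46, 0xa9]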